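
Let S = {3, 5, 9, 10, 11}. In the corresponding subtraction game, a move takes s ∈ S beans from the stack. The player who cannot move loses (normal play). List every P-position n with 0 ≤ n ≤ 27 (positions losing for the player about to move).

0, 1, 2, 8, 14, 15, 16, 22

n :  0  1  2  3  4  5  6  7  8  9 10 11 12 13 14 15 16 17 18 19 20 21 22 23 24 25 26 27
G :  0  0  0  1  1  1  2  2  0  3  3  1  4  2  0  0  0  1  1  1  2  2  0  3  3  1  4  2
P-positions are exactly the n with G(n) = 0.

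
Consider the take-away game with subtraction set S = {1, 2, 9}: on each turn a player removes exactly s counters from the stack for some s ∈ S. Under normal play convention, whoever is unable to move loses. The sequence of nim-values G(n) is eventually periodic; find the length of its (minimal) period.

n :  0  1  2  3  4  5  6  7  8  9 10 11 12 13 14 15 16 17 18 19 20 21
G :  0  1  2  0  1  2  0  1  2  3  0  1  2  0  1  2  0  1  2  3  0  1
G(n+10) = G(n) holds for n = 0,…,8 (a full window of length max(S) = 9), so the sequence is purely periodic with period 10.

10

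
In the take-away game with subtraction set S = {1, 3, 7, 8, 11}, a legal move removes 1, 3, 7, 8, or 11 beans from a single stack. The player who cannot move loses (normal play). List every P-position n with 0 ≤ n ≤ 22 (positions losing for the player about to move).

n :  0  1  2  3  4  5  6  7  8  9 10 11 12 13 14 15 16 17 18 19 20 21 22
G :  0  1  0  1  0  1  0  1  2  3  2  3  2  3  2  3  0  1  0  1  0  1  0
P-positions are exactly the n with G(n) = 0.

0, 2, 4, 6, 16, 18, 20, 22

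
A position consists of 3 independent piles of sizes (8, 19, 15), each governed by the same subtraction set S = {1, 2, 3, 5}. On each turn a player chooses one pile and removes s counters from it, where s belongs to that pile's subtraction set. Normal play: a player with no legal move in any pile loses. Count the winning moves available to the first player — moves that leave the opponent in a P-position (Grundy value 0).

All piles use S = {1, 2, 3, 5}:
G(0) = 0
G(1) = mex{0} = 1
G(2) = mex{1,0} = 2
G(3) = mex{2,1,0} = 3
G(4) = mex{3,2,1} = 0
G(5) = mex{0,3,2,0} = 1
G(6) = mex{1,0,3,1} = 2
G(7) = mex{2,1,0,2} = 3
G(8) = mex{3,2,1,3} = 0
G(9) = mex{0,3,2,0} = 1
G(10) = mex{1,0,3,1} = 2
G(11) = mex{2,1,0,2} = 3
G(12) = mex{3,2,1,3} = 0
G(13) = mex{0,3,2,0} = 1
G(14) = mex{1,0,3,1} = 2
G(15) = mex{2,1,0,2} = 3
G(16) = mex{3,2,1,3} = 0
G(17) = mex{0,3,2,0} = 1
G(18) = mex{1,0,3,1} = 2
G(19) = mex{2,1,0,2} = 3
Pile A: G(8) = 0.
Pile B: G(19) = 3.
Pile C: G(15) = 3.
Combined Grundy value = 0 ⊕ 3 ⊕ 3 = 0.
A winning move leaves total XOR = 0, i.e. changes one component's Grundy value g to g ⊕ X where X is the current total.
Pile A: target g' = 0⊕0 = 0, but every legal move changes the Grundy value (mex property), so 0 moves.
Pile B: target g' = 3⊕0 = 3, but every legal move changes the Grundy value (mex property), so 0 moves.
Pile C: target g' = 3⊕0 = 3, but every legal move changes the Grundy value (mex property), so 0 moves.

0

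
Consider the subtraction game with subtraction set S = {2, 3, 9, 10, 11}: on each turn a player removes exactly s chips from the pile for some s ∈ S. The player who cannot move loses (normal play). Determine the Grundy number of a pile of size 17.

2

n :  0  1  2  3  4  5  6  7  8  9 10 11 12 13 14 15 16 17
G :  0  0  1  1  2  0  0  1  1  2  2  3  3  0  4  1  2  2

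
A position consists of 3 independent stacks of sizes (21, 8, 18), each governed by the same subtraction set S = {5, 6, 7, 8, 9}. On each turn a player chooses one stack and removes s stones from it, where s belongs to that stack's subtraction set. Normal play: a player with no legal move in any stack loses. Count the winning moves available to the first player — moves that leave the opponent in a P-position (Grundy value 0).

0

All stacks use S = {5, 6, 7, 8, 9}:
n :  0  1  2  3  4  5  6  7  8  9 10 11 12 13 14 15 16 17 18 19 20 21
G :  0  0  0  0  0  1  1  1  1  1  2  2  2  2  0  0  0  0  0  1  1  1
Stack A: G(21) = 1.
Stack B: G(8) = 1.
Stack C: G(18) = 0.
Combined Grundy value = 1 ⊕ 1 ⊕ 0 = 0.
A winning move leaves total XOR = 0, i.e. changes one component's Grundy value g to g ⊕ X where X is the current total.
Stack A: target g' = 1⊕0 = 1, but every legal move changes the Grundy value (mex property), so 0 moves.
Stack B: target g' = 1⊕0 = 1, but every legal move changes the Grundy value (mex property), so 0 moves.
Stack C: target g' = 0⊕0 = 0, but every legal move changes the Grundy value (mex property), so 0 moves.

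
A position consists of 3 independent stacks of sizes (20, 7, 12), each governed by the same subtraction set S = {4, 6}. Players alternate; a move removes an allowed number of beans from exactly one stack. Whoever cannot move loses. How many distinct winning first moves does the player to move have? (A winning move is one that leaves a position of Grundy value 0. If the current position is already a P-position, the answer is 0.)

5

All stacks use S = {4, 6}:
n :  0  1  2  3  4  5  6  7  8  9 10 11 12 13 14 15 16 17 18 19 20
G :  0  0  0  0  1  1  1  1  2  2  0  0  0  0  1  1  1  1  2  2  0
Stack A: G(20) = 0.
Stack B: G(7) = 1.
Stack C: G(12) = 0.
Combined Grundy value = 0 ⊕ 1 ⊕ 0 = 1.
A winning move leaves total XOR = 0, i.e. changes one component's Grundy value g to g ⊕ X where X is the current total.
Stack A: need g' = 0⊕1 = 1. Options: 20−4→G=1, 20−6→G=1. Hits: 2.
Stack B: need g' = 1⊕1 = 0. Options: 7−4→G=0, 7−6→G=0. Hits: 2.
Stack C: need g' = 0⊕1 = 1. Options: 12−4→G=2, 12−6→G=1. Hits: 1.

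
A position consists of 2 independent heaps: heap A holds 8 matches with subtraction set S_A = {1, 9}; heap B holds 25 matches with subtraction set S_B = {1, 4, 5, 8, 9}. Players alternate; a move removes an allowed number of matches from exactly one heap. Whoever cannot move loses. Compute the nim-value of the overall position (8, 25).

Heap A, S = {1, 9}:
n : 0 1 2 3 4 5 6 7 8
G : 0 1 0 1 0 1 0 1 0
G_A(8) = 0.
Heap B, S = {1, 4, 5, 8, 9}:
G(0) = 0
G(1) = mex{0} = 1
G(2) = mex{1} = 0
G(3) = mex{0} = 1
G(4) = mex{1,0} = 2
G(5) = mex{2,1,0} = 3
G(6) = mex{3,0,1} = 2
G(7) = mex{2,1,0} = 3
G(8) = mex{3,2,1,0} = 4
G(9) = mex{4,3,2,1,0} = 5
G(10) = mex{5,2,3,0,1} = 4
G(11) = mex{4,3,2,1,0} = 5
G(12) = mex{5,4,3,2,1} = 0
G(13) = mex{0,5,4,3,2} = 1
G(14) = mex{1,4,5,2,3} = 0
G(15) = mex{0,5,4,3,2} = 1
G(16) = mex{1,0,5,4,3} = 2
G(17) = mex{2,1,0,5,4} = 3
G(18) = mex{3,0,1,4,5} = 2
G(19) = mex{2,1,0,5,4} = 3
G(20) = mex{3,2,1,0,5} = 4
G(21) = mex{4,3,2,1,0} = 5
G(22) = mex{5,2,3,0,1} = 4
G(23) = mex{4,3,2,1,0} = 5
G(24) = mex{5,4,3,2,1} = 0
G(25) = mex{0,5,4,3,2} = 1
G_B(25) = 1.
Combined Grundy value = 0 ⊕ 1 = 1.

1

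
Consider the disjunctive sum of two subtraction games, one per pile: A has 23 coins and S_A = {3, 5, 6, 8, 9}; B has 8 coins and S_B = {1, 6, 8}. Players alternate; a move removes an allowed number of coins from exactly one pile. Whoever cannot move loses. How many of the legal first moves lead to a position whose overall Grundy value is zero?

2

Pile A, S = {3, 5, 6, 8, 9}:
G(0) = 0
G(1) = mex{} = 0
G(2) = mex{} = 0
G(3) = mex{0} = 1
G(4) = mex{0} = 1
G(5) = mex{0,0} = 1
G(6) = mex{1,0,0} = 2
G(7) = mex{1,0,0} = 2
G(8) = mex{1,1,0,0} = 2
G(9) = mex{2,1,1,0,0} = 3
G(10) = mex{2,1,1,0,0} = 3
G(11) = mex{2,2,1,1,0} = 3
G(12) = mex{3,2,2,1,1} = 0
G(13) = mex{3,2,2,1,1} = 0
G(14) = mex{3,3,2,2,1} = 0
G(15) = mex{0,3,3,2,2} = 1
G(16) = mex{0,3,3,2,2} = 1
G(17) = mex{0,0,3,3,2} = 1
G(18) = mex{1,0,0,3,3} = 2
G(19) = mex{1,0,0,3,3} = 2
G(20) = mex{1,1,0,0,3} = 2
G(21) = mex{2,1,1,0,0} = 3
G(22) = mex{2,1,1,0,0} = 3
G(23) = mex{2,2,1,1,0} = 3
G_A(23) = 3.
Pile B, S = {1, 6, 8}:
G(0) = 0
G(1) = mex{0} = 1
G(2) = mex{1} = 0
G(3) = mex{0} = 1
G(4) = mex{1} = 0
G(5) = mex{0} = 1
G(6) = mex{1,0} = 2
G(7) = mex{2,1} = 0
G(8) = mex{0,0,0} = 1
G_B(8) = 1.
Combined Grundy value = 3 ⊕ 1 = 2.
A winning move leaves total XOR = 0, i.e. changes one component's Grundy value g to g ⊕ X where X is the current total.
Pile A: need g' = 3⊕2 = 1. Options: 23−3→G=2, 23−5→G=2, 23−6→G=1, 23−8→G=1, 23−9→G=0. Hits: 2.
Pile B: need g' = 1⊕2 = 3. Options: 8−1→G=0, 8−6→G=0, 8−8→G=0. Hits: 0.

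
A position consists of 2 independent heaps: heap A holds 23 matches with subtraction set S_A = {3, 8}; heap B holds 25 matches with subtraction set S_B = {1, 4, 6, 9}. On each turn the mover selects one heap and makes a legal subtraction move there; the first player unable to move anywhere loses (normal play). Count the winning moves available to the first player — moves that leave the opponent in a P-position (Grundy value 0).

0

Heap A, S = {3, 8}:
n :  0  1  2  3  4  5  6  7  8  9 10 11 12 13 14 15 16 17 18 19 20 21 22 23
G :  0  0  0  1  1  1  0  0  2  1  1  0  0  0  1  1  1  0  0  2  1  1  0  0
G_A(23) = 0.
Heap B, S = {1, 4, 6, 9}:
G(0) = 0
G(1) = mex{0} = 1
G(2) = mex{1} = 0
G(3) = mex{0} = 1
G(4) = mex{1,0} = 2
G(5) = mex{2,1} = 0
G(6) = mex{0,0,0} = 1
G(7) = mex{1,1,1} = 0
G(8) = mex{0,2,0} = 1
G(9) = mex{1,0,1,0} = 2
G(10) = mex{2,1,2,1} = 0
G(11) = mex{0,0,0,0} = 1
G(12) = mex{1,1,1,1} = 0
G(13) = mex{0,2,0,2} = 1
G(14) = mex{1,0,1,0} = 2
G(15) = mex{2,1,2,1} = 0
G(16) = mex{0,0,0,0} = 1
G(17) = mex{1,1,1,1} = 0
G(18) = mex{0,2,0,2} = 1
G(19) = mex{1,0,1,0} = 2
G(20) = mex{2,1,2,1} = 0
G(21) = mex{0,0,0,0} = 1
G(22) = mex{1,1,1,1} = 0
G(23) = mex{0,2,0,2} = 1
G(24) = mex{1,0,1,0} = 2
G(25) = mex{2,1,2,1} = 0
G_B(25) = 0.
Combined Grundy value = 0 ⊕ 0 = 0.
A winning move leaves total XOR = 0, i.e. changes one component's Grundy value g to g ⊕ X where X is the current total.
Heap A: target g' = 0⊕0 = 0, but every legal move changes the Grundy value (mex property), so 0 moves.
Heap B: target g' = 0⊕0 = 0, but every legal move changes the Grundy value (mex property), so 0 moves.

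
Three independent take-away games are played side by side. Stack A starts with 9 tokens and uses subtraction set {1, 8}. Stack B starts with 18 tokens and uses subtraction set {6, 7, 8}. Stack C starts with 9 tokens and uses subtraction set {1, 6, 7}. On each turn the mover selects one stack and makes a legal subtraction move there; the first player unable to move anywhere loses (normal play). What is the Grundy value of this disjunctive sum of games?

3

Stack A, S = {1, 8}:
n : 0 1 2 3 4 5 6 7 8 9
G : 0 1 0 1 0 1 0 1 2 0
G_A(9) = 0.
Stack B, S = {6, 7, 8}:
n :  0  1  2  3  4  5  6  7  8  9 10 11 12 13 14 15 16 17 18
G :  0  0  0  0  0  0  1  1  1  1  1  1  2  2  0  0  0  0  0
G_B(18) = 0.
Stack C, S = {1, 6, 7}:
G(0) = 0
G(1) = mex{0} = 1
G(2) = mex{1} = 0
G(3) = mex{0} = 1
G(4) = mex{1} = 0
G(5) = mex{0} = 1
G(6) = mex{1,0} = 2
G(7) = mex{2,1,0} = 3
G(8) = mex{3,0,1} = 2
G(9) = mex{2,1,0} = 3
G_C(9) = 3.
Combined Grundy value = 0 ⊕ 0 ⊕ 3 = 3.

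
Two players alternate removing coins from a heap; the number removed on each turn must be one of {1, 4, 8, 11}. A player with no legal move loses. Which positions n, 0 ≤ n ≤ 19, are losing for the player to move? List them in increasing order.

0, 2, 5, 7, 12, 14, 17, 19

G(0) = 0
G(1) = mex{0} = 1
G(2) = mex{1} = 0
G(3) = mex{0} = 1
G(4) = mex{1,0} = 2
G(5) = mex{2,1} = 0
G(6) = mex{0,0} = 1
G(7) = mex{1,1} = 0
G(8) = mex{0,2,0} = 1
G(9) = mex{1,0,1} = 2
G(10) = mex{2,1,0} = 3
G(11) = mex{3,0,1,0} = 2
G(12) = mex{2,1,2,1} = 0
G(13) = mex{0,2,0,0} = 1
G(14) = mex{1,3,1,1} = 0
G(15) = mex{0,2,0,2} = 1
G(16) = mex{1,0,1,0} = 2
G(17) = mex{2,1,2,1} = 0
G(18) = mex{0,0,3,0} = 1
G(19) = mex{1,1,2,1} = 0
P-positions are exactly the n with G(n) = 0.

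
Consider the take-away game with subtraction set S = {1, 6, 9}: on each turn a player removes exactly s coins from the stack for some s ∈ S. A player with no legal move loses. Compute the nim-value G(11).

2

n :  0  1  2  3  4  5  6  7  8  9 10 11
G :  0  1  0  1  0  1  2  0  1  2  3  2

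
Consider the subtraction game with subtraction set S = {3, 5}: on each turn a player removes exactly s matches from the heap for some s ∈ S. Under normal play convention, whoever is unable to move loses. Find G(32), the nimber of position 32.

n :  0  1  2  3  4  5  6  7  8  9 10 11 12 13 14 15 16 17 18 19 20 21 22 23 24 25 26 27 28 29 30 31 32
G :  0  0  0  1  1  1  2  2  0  0  0  1  1  1  2  2  0  0  0  1  1  1  2  2  0  0  0  1  1  1  2  2  0

0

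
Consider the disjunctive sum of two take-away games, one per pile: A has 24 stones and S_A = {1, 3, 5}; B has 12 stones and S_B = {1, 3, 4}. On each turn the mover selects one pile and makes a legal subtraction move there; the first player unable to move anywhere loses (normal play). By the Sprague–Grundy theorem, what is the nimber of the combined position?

Pile A, S = {1, 3, 5}:
G(0) = 0
G(1) = mex{0} = 1
G(2) = mex{1} = 0
G(3) = mex{0,0} = 1
G(4) = mex{1,1} = 0
G(5) = mex{0,0,0} = 1
G(6) = mex{1,1,1} = 0
G(7) = mex{0,0,0} = 1
G(8) = mex{1,1,1} = 0
G(9) = mex{0,0,0} = 1
G(10) = mex{1,1,1} = 0
G(11) = mex{0,0,0} = 1
G(12) = mex{1,1,1} = 0
G(13) = mex{0,0,0} = 1
G(14) = mex{1,1,1} = 0
G(15) = mex{0,0,0} = 1
G(16) = mex{1,1,1} = 0
G(17) = mex{0,0,0} = 1
G(18) = mex{1,1,1} = 0
G(19) = mex{0,0,0} = 1
G(20) = mex{1,1,1} = 0
G(21) = mex{0,0,0} = 1
G(22) = mex{1,1,1} = 0
G(23) = mex{0,0,0} = 1
G(24) = mex{1,1,1} = 0
G_A(24) = 0.
Pile B, S = {1, 3, 4}:
G(0) = 0
G(1) = mex{0} = 1
G(2) = mex{1} = 0
G(3) = mex{0,0} = 1
G(4) = mex{1,1,0} = 2
G(5) = mex{2,0,1} = 3
G(6) = mex{3,1,0} = 2
G(7) = mex{2,2,1} = 0
G(8) = mex{0,3,2} = 1
G(9) = mex{1,2,3} = 0
G(10) = mex{0,0,2} = 1
G(11) = mex{1,1,0} = 2
G(12) = mex{2,0,1} = 3
G_B(12) = 3.
Combined Grundy value = 0 ⊕ 3 = 3.

3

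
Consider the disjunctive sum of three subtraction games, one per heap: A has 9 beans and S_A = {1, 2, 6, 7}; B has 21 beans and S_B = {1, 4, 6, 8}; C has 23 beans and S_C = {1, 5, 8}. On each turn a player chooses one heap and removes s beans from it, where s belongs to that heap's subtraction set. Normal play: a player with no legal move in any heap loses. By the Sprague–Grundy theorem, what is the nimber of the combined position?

1

Heap A, S = {1, 2, 6, 7}:
n : 0 1 2 3 4 5 6 7 8 9
G : 0 1 2 0 1 2 3 4 0 1
G_A(9) = 1.
Heap B, S = {1, 4, 6, 8}:
G(0) = 0
G(1) = mex{0} = 1
G(2) = mex{1} = 0
G(3) = mex{0} = 1
G(4) = mex{1,0} = 2
G(5) = mex{2,1} = 0
G(6) = mex{0,0,0} = 1
G(7) = mex{1,1,1} = 0
G(8) = mex{0,2,0,0} = 1
G(9) = mex{1,0,1,1} = 2
G(10) = mex{2,1,2,0} = 3
G(11) = mex{3,0,0,1} = 2
G(12) = mex{2,1,1,2} = 0
G(13) = mex{0,2,0,0} = 1
G(14) = mex{1,3,1,1} = 0
G(15) = mex{0,2,2,0} = 1
G(16) = mex{1,0,3,1} = 2
G(17) = mex{2,1,2,2} = 0
G(18) = mex{0,0,0,3} = 1
G(19) = mex{1,1,1,2} = 0
G(20) = mex{0,2,0,0} = 1
G(21) = mex{1,0,1,1} = 2
G_B(21) = 2.
Heap C, S = {1, 5, 8}:
G(0) = 0
G(1) = mex{0} = 1
G(2) = mex{1} = 0
G(3) = mex{0} = 1
G(4) = mex{1} = 0
G(5) = mex{0,0} = 1
G(6) = mex{1,1} = 0
G(7) = mex{0,0} = 1
G(8) = mex{1,1,0} = 2
G(9) = mex{2,0,1} = 3
G(10) = mex{3,1,0} = 2
G(11) = mex{2,0,1} = 3
G(12) = mex{3,1,0} = 2
G(13) = mex{2,2,1} = 0
G(14) = mex{0,3,0} = 1
G(15) = mex{1,2,1} = 0
G(16) = mex{0,3,2} = 1
G(17) = mex{1,2,3} = 0
G(18) = mex{0,0,2} = 1
G(19) = mex{1,1,3} = 0
G(20) = mex{0,0,2} = 1
G(21) = mex{1,1,0} = 2
G(22) = mex{2,0,1} = 3
G(23) = mex{3,1,0} = 2
G_C(23) = 2.
Combined Grundy value = 1 ⊕ 2 ⊕ 2 = 1.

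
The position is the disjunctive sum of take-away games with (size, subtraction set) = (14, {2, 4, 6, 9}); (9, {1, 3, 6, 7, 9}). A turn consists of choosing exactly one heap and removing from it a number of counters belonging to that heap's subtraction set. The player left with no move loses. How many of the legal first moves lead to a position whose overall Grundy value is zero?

0

Heap A, S = {2, 4, 6, 9}:
n :  0  1  2  3  4  5  6  7  8  9 10 11 12 13 14
G :  0  0  1  1  2  2  3  3  0  4  1  0  2  1  3
G_A(14) = 3.
Heap B, S = {1, 3, 6, 7, 9}:
n : 0 1 2 3 4 5 6 7 8 9
G : 0 1 0 1 0 1 2 3 2 3
G_B(9) = 3.
Combined Grundy value = 3 ⊕ 3 = 0.
A winning move leaves total XOR = 0, i.e. changes one component's Grundy value g to g ⊕ X where X is the current total.
Heap A: target g' = 3⊕0 = 3, but every legal move changes the Grundy value (mex property), so 0 moves.
Heap B: target g' = 3⊕0 = 3, but every legal move changes the Grundy value (mex property), so 0 moves.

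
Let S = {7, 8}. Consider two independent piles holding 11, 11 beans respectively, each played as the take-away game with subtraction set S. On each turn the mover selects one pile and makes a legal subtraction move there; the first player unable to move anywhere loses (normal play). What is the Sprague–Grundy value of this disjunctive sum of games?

0

All piles use S = {7, 8}:
n :  0  1  2  3  4  5  6  7  8  9 10 11
G :  0  0  0  0  0  0  0  1  1  1  1  1
Pile A: G(11) = 1.
Pile B: G(11) = 1.
Combined Grundy value = 1 ⊕ 1 = 0.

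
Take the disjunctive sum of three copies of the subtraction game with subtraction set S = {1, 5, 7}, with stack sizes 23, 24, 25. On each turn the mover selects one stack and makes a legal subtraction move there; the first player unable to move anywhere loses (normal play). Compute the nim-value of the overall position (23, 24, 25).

0

All stacks use S = {1, 5, 7}:
G(0) = 0
G(1) = mex{0} = 1
G(2) = mex{1} = 0
G(3) = mex{0} = 1
G(4) = mex{1} = 0
G(5) = mex{0,0} = 1
G(6) = mex{1,1} = 0
G(7) = mex{0,0,0} = 1
G(8) = mex{1,1,1} = 0
G(9) = mex{0,0,0} = 1
G(10) = mex{1,1,1} = 0
G(11) = mex{0,0,0} = 1
G(12) = mex{1,1,1} = 0
G(13) = mex{0,0,0} = 1
G(14) = mex{1,1,1} = 0
G(15) = mex{0,0,0} = 1
G(16) = mex{1,1,1} = 0
G(17) = mex{0,0,0} = 1
G(18) = mex{1,1,1} = 0
G(19) = mex{0,0,0} = 1
G(20) = mex{1,1,1} = 0
G(21) = mex{0,0,0} = 1
G(22) = mex{1,1,1} = 0
G(23) = mex{0,0,0} = 1
G(24) = mex{1,1,1} = 0
G(25) = mex{0,0,0} = 1
Stack A: G(23) = 1.
Stack B: G(24) = 0.
Stack C: G(25) = 1.
Combined Grundy value = 1 ⊕ 0 ⊕ 1 = 0.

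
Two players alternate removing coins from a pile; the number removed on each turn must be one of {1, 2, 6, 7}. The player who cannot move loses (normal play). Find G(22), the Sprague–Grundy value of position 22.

3

G(0) = 0
G(1) = mex{0} = 1
G(2) = mex{1,0} = 2
G(3) = mex{2,1} = 0
G(4) = mex{0,2} = 1
G(5) = mex{1,0} = 2
G(6) = mex{2,1,0} = 3
G(7) = mex{3,2,1,0} = 4
G(8) = mex{4,3,2,1} = 0
G(9) = mex{0,4,0,2} = 1
G(10) = mex{1,0,1,0} = 2
G(11) = mex{2,1,2,1} = 0
G(12) = mex{0,2,3,2} = 1
G(13) = mex{1,0,4,3} = 2
G(14) = mex{2,1,0,4} = 3
G(15) = mex{3,2,1,0} = 4
G(16) = mex{4,3,2,1} = 0
G(17) = mex{0,4,0,2} = 1
G(18) = mex{1,0,1,0} = 2
G(19) = mex{2,1,2,1} = 0
G(20) = mex{0,2,3,2} = 1
G(21) = mex{1,0,4,3} = 2
G(22) = mex{2,1,0,4} = 3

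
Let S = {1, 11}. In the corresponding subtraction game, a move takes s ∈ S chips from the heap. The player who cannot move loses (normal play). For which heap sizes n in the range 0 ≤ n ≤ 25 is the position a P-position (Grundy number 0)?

G(0) = 0
G(1) = mex{0} = 1
G(2) = mex{1} = 0
G(3) = mex{0} = 1
G(4) = mex{1} = 0
G(5) = mex{0} = 1
G(6) = mex{1} = 0
G(7) = mex{0} = 1
G(8) = mex{1} = 0
G(9) = mex{0} = 1
G(10) = mex{1} = 0
G(11) = mex{0,0} = 1
G(12) = mex{1,1} = 0
G(13) = mex{0,0} = 1
G(14) = mex{1,1} = 0
G(15) = mex{0,0} = 1
G(16) = mex{1,1} = 0
G(17) = mex{0,0} = 1
G(18) = mex{1,1} = 0
G(19) = mex{0,0} = 1
G(20) = mex{1,1} = 0
G(21) = mex{0,0} = 1
G(22) = mex{1,1} = 0
G(23) = mex{0,0} = 1
G(24) = mex{1,1} = 0
G(25) = mex{0,0} = 1
P-positions are exactly the n with G(n) = 0.

0, 2, 4, 6, 8, 10, 12, 14, 16, 18, 20, 22, 24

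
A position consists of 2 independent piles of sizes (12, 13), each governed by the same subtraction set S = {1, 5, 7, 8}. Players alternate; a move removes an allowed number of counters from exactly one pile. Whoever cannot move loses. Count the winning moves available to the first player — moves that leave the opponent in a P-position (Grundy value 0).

3

All piles use S = {1, 5, 7, 8}:
G(0) = 0
G(1) = mex{0} = 1
G(2) = mex{1} = 0
G(3) = mex{0} = 1
G(4) = mex{1} = 0
G(5) = mex{0,0} = 1
G(6) = mex{1,1} = 0
G(7) = mex{0,0,0} = 1
G(8) = mex{1,1,1,0} = 2
G(9) = mex{2,0,0,1} = 3
G(10) = mex{3,1,1,0} = 2
G(11) = mex{2,0,0,1} = 3
G(12) = mex{3,1,1,0} = 2
G(13) = mex{2,2,0,1} = 3
Pile A: G(12) = 2.
Pile B: G(13) = 3.
Combined Grundy value = 2 ⊕ 3 = 1.
A winning move leaves total XOR = 0, i.e. changes one component's Grundy value g to g ⊕ X where X is the current total.
Pile A: need g' = 2⊕1 = 3. Options: 12−1→G=3, 12−5→G=1, 12−7→G=1, 12−8→G=0. Hits: 1.
Pile B: need g' = 3⊕1 = 2. Options: 13−1→G=2, 13−5→G=2, 13−7→G=0, 13−8→G=1. Hits: 2.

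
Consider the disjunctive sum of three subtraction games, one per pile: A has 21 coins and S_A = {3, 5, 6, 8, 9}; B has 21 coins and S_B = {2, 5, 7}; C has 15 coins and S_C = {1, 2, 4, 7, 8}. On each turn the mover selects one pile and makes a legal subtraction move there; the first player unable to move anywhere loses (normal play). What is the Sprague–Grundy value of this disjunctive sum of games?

1

Pile A, S = {3, 5, 6, 8, 9}:
n :  0  1  2  3  4  5  6  7  8  9 10 11 12 13 14 15 16 17 18 19 20 21
G :  0  0  0  1  1  1  2  2  2  3  3  3  0  0  0  1  1  1  2  2  2  3
G_A(21) = 3.
Pile B, S = {2, 5, 7}:
G(0) = 0
G(1) = mex{} = 0
G(2) = mex{0} = 1
G(3) = mex{0} = 1
G(4) = mex{1} = 0
G(5) = mex{1,0} = 2
G(6) = mex{0,0} = 1
G(7) = mex{2,1,0} = 3
G(8) = mex{1,1,0} = 2
G(9) = mex{3,0,1} = 2
G(10) = mex{2,2,1} = 0
G(11) = mex{2,1,0} = 3
G(12) = mex{0,3,2} = 1
G(13) = mex{3,2,1} = 0
G(14) = mex{1,2,3} = 0
G(15) = mex{0,0,2} = 1
G(16) = mex{0,3,2} = 1
G(17) = mex{1,1,0} = 2
G(18) = mex{1,0,3} = 2
G(19) = mex{2,0,1} = 3
G(20) = mex{2,1,0} = 3
G(21) = mex{3,1,0} = 2
G_B(21) = 2.
Pile C, S = {1, 2, 4, 7, 8}:
n :  0  1  2  3  4  5  6  7  8  9 10 11 12 13 14 15
G :  0  1  2  0  1  2  0  1  2  0  1  2  0  1  2  0
G_C(15) = 0.
Combined Grundy value = 3 ⊕ 2 ⊕ 0 = 1.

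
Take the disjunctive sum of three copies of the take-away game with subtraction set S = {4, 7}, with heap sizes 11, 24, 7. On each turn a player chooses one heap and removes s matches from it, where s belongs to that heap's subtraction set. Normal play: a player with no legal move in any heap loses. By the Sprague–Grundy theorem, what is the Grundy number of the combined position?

All heaps use S = {4, 7}:
G(0) = 0
G(1) = mex{} = 0
G(2) = mex{} = 0
G(3) = mex{} = 0
G(4) = mex{0} = 1
G(5) = mex{0} = 1
G(6) = mex{0} = 1
G(7) = mex{0,0} = 1
G(8) = mex{1,0} = 2
G(9) = mex{1,0} = 2
G(10) = mex{1,0} = 2
G(11) = mex{1,1} = 0
G(12) = mex{2,1} = 0
G(13) = mex{2,1} = 0
G(14) = mex{2,1} = 0
G(15) = mex{0,2} = 1
G(16) = mex{0,2} = 1
G(17) = mex{0,2} = 1
G(18) = mex{0,0} = 1
G(19) = mex{1,0} = 2
G(20) = mex{1,0} = 2
G(21) = mex{1,0} = 2
G(22) = mex{1,1} = 0
G(23) = mex{2,1} = 0
G(24) = mex{2,1} = 0
Heap A: G(11) = 0.
Heap B: G(24) = 0.
Heap C: G(7) = 1.
Combined Grundy value = 0 ⊕ 0 ⊕ 1 = 1.

1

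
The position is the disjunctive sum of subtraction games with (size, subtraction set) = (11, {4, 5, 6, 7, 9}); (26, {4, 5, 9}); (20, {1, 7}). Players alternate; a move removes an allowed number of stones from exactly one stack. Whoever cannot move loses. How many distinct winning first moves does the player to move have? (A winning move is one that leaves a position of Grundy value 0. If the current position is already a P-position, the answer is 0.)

3

Stack A, S = {4, 5, 6, 7, 9}:
G(0) = 0
G(1) = mex{} = 0
G(2) = mex{} = 0
G(3) = mex{} = 0
G(4) = mex{0} = 1
G(5) = mex{0,0} = 1
G(6) = mex{0,0,0} = 1
G(7) = mex{0,0,0,0} = 1
G(8) = mex{1,0,0,0} = 2
G(9) = mex{1,1,0,0,0} = 2
G(10) = mex{1,1,1,0,0} = 2
G(11) = mex{1,1,1,1,0} = 2
G_A(11) = 2.
Stack B, S = {4, 5, 9}:
G(0) = 0
G(1) = mex{} = 0
G(2) = mex{} = 0
G(3) = mex{} = 0
G(4) = mex{0} = 1
G(5) = mex{0,0} = 1
G(6) = mex{0,0} = 1
G(7) = mex{0,0} = 1
G(8) = mex{1,0} = 2
G(9) = mex{1,1,0} = 2
G(10) = mex{1,1,0} = 2
G(11) = mex{1,1,0} = 2
G(12) = mex{2,1,0} = 3
G(13) = mex{2,2,1} = 0
G(14) = mex{2,2,1} = 0
G(15) = mex{2,2,1} = 0
G(16) = mex{3,2,1} = 0
G(17) = mex{0,3,2} = 1
G(18) = mex{0,0,2} = 1
G(19) = mex{0,0,2} = 1
G(20) = mex{0,0,2} = 1
G(21) = mex{1,0,3} = 2
G(22) = mex{1,1,0} = 2
G(23) = mex{1,1,0} = 2
G(24) = mex{1,1,0} = 2
G(25) = mex{2,1,0} = 3
G(26) = mex{2,2,1} = 0
G_B(26) = 0.
Stack C, S = {1, 7}:
n :  0  1  2  3  4  5  6  7  8  9 10 11 12 13 14 15 16 17 18 19 20
G :  0  1  0  1  0  1  0  1  0  1  0  1  0  1  0  1  0  1  0  1  0
G_C(20) = 0.
Combined Grundy value = 2 ⊕ 0 ⊕ 0 = 2.
A winning move leaves total XOR = 0, i.e. changes one component's Grundy value g to g ⊕ X where X is the current total.
Stack A: need g' = 2⊕2 = 0. Options: 11−4→G=1, 11−5→G=1, 11−6→G=1, 11−7→G=1, 11−9→G=0. Hits: 1.
Stack B: need g' = 0⊕2 = 2. Options: 26−4→G=2, 26−5→G=2, 26−9→G=1. Hits: 2.
Stack C: need g' = 0⊕2 = 2. Options: 20−1→G=1, 20−7→G=1. Hits: 0.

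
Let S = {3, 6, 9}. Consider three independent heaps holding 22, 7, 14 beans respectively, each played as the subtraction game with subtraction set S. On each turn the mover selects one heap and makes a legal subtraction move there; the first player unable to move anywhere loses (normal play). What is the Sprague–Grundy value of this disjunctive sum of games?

All heaps use S = {3, 6, 9}:
G(0) = 0
G(1) = mex{} = 0
G(2) = mex{} = 0
G(3) = mex{0} = 1
G(4) = mex{0} = 1
G(5) = mex{0} = 1
G(6) = mex{1,0} = 2
G(7) = mex{1,0} = 2
G(8) = mex{1,0} = 2
G(9) = mex{2,1,0} = 3
G(10) = mex{2,1,0} = 3
G(11) = mex{2,1,0} = 3
G(12) = mex{3,2,1} = 0
G(13) = mex{3,2,1} = 0
G(14) = mex{3,2,1} = 0
G(15) = mex{0,3,2} = 1
G(16) = mex{0,3,2} = 1
G(17) = mex{0,3,2} = 1
G(18) = mex{1,0,3} = 2
G(19) = mex{1,0,3} = 2
G(20) = mex{1,0,3} = 2
G(21) = mex{2,1,0} = 3
G(22) = mex{2,1,0} = 3
Heap A: G(22) = 3.
Heap B: G(7) = 2.
Heap C: G(14) = 0.
Combined Grundy value = 3 ⊕ 2 ⊕ 0 = 1.

1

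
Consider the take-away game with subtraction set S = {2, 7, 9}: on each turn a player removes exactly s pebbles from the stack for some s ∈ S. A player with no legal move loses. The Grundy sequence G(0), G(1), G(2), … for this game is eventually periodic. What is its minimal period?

n :  0  1  2  3  4  5  6  7  8  9 10 11 12 13 14 15 16 17 18 19 20 21 22 23 24 25 26 27 28 29 30 31
G :  0  0  1  1  0  0  1  1  2  2  3  3  2  2  3  0  0  1  1  0  0  1  1  2  2  3  3  2  2  3  0  0
G(n+15) = G(n) holds for n = 0,…,8 (a full window of length max(S) = 9), so the sequence is purely periodic with period 15.

15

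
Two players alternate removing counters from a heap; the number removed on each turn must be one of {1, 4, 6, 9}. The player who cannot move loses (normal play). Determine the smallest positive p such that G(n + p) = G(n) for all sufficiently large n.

5

G(0) = 0
G(1) = mex{0} = 1
G(2) = mex{1} = 0
G(3) = mex{0} = 1
G(4) = mex{1,0} = 2
G(5) = mex{2,1} = 0
G(6) = mex{0,0,0} = 1
G(7) = mex{1,1,1} = 0
G(8) = mex{0,2,0} = 1
G(9) = mex{1,0,1,0} = 2
G(10) = mex{2,1,2,1} = 0
G(11) = mex{0,0,0,0} = 1
G(12) = mex{1,1,1,1} = 0
G(13) = mex{0,2,0,2} = 1
G(14) = mex{1,0,1,0} = 2
G(15) = mex{2,1,2,1} = 0
G(n+5) = G(n) holds for n = 0,…,8 (a full window of length max(S) = 9), so the sequence is purely periodic with period 5.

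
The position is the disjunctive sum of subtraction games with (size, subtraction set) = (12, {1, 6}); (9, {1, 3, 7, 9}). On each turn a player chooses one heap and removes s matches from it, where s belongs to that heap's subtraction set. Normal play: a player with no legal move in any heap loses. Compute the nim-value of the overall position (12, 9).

Heap A, S = {1, 6}:
n :  0  1  2  3  4  5  6  7  8  9 10 11 12
G :  0  1  0  1  0  1  2  0  1  0  1  0  1
G_A(12) = 1.
Heap B, S = {1, 3, 7, 9}:
n : 0 1 2 3 4 5 6 7 8 9
G : 0 1 0 1 0 1 0 1 0 1
G_B(9) = 1.
Combined Grundy value = 1 ⊕ 1 = 0.

0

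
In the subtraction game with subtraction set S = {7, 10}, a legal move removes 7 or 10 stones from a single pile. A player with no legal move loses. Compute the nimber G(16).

2

n :  0  1  2  3  4  5  6  7  8  9 10 11 12 13 14 15 16
G :  0  0  0  0  0  0  0  1  1  1  1  1  1  1  2  2  2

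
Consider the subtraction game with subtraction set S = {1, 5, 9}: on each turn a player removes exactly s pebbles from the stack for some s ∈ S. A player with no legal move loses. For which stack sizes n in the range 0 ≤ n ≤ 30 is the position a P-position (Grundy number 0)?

n :  0  1  2  3  4  5  6  7  8  9 10 11 12 13 14 15 16 17 18 19 20 21 22 23 24 25 26 27 28 29 30
G :  0  1  0  1  0  1  0  1  0  1  0  1  0  1  0  1  0  1  0  1  0  1  0  1  0  1  0  1  0  1  0
P-positions are exactly the n with G(n) = 0.

0, 2, 4, 6, 8, 10, 12, 14, 16, 18, 20, 22, 24, 26, 28, 30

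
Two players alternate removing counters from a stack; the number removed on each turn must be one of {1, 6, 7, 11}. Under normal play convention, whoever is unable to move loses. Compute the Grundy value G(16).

0

n :  0  1  2  3  4  5  6  7  8  9 10 11 12 13 14 15 16
G :  0  1  0  1  0  1  2  3  2  3  2  3  0  1  0  1  0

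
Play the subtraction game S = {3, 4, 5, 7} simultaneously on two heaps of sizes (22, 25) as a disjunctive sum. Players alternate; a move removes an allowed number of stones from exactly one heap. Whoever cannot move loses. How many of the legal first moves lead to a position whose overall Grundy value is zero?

All heaps use S = {3, 4, 5, 7}:
G(0) = 0
G(1) = mex{} = 0
G(2) = mex{} = 0
G(3) = mex{0} = 1
G(4) = mex{0,0} = 1
G(5) = mex{0,0,0} = 1
G(6) = mex{1,0,0} = 2
G(7) = mex{1,1,0,0} = 2
G(8) = mex{1,1,1,0} = 2
G(9) = mex{2,1,1,0} = 3
G(10) = mex{2,2,1,1} = 0
G(11) = mex{2,2,2,1} = 0
G(12) = mex{3,2,2,1} = 0
G(13) = mex{0,3,2,2} = 1
G(14) = mex{0,0,3,2} = 1
G(15) = mex{0,0,0,2} = 1
G(16) = mex{1,0,0,3} = 2
G(17) = mex{1,1,0,0} = 2
G(18) = mex{1,1,1,0} = 2
G(19) = mex{2,1,1,0} = 3
G(20) = mex{2,2,1,1} = 0
G(21) = mex{2,2,2,1} = 0
G(22) = mex{3,2,2,1} = 0
G(23) = mex{0,3,2,2} = 1
G(24) = mex{0,0,3,2} = 1
G(25) = mex{0,0,0,2} = 1
Heap A: G(22) = 0.
Heap B: G(25) = 1.
Combined Grundy value = 0 ⊕ 1 = 1.
A winning move leaves total XOR = 0, i.e. changes one component's Grundy value g to g ⊕ X where X is the current total.
Heap A: need g' = 0⊕1 = 1. Options: 22−3→G=3, 22−4→G=2, 22−5→G=2, 22−7→G=1. Hits: 1.
Heap B: need g' = 1⊕1 = 0. Options: 25−3→G=0, 25−4→G=0, 25−5→G=0, 25−7→G=2. Hits: 3.

4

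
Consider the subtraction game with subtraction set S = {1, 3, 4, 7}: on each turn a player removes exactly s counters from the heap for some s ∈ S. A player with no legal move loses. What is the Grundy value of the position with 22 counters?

G(0) = 0
G(1) = mex{0} = 1
G(2) = mex{1} = 0
G(3) = mex{0,0} = 1
G(4) = mex{1,1,0} = 2
G(5) = mex{2,0,1} = 3
G(6) = mex{3,1,0} = 2
G(7) = mex{2,2,1,0} = 3
G(8) = mex{3,3,2,1} = 0
G(9) = mex{0,2,3,0} = 1
G(10) = mex{1,3,2,1} = 0
G(11) = mex{0,0,3,2} = 1
G(12) = mex{1,1,0,3} = 2
G(13) = mex{2,0,1,2} = 3
G(14) = mex{3,1,0,3} = 2
G(15) = mex{2,2,1,0} = 3
G(16) = mex{3,3,2,1} = 0
G(17) = mex{0,2,3,0} = 1
G(18) = mex{1,3,2,1} = 0
G(19) = mex{0,0,3,2} = 1
G(20) = mex{1,1,0,3} = 2
G(21) = mex{2,0,1,2} = 3
G(22) = mex{3,1,0,3} = 2

2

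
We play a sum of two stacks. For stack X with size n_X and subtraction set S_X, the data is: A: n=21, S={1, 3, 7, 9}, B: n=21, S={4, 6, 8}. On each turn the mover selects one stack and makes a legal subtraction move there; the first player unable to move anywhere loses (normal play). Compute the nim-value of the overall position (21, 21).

Stack A, S = {1, 3, 7, 9}:
n :  0  1  2  3  4  5  6  7  8  9 10 11 12 13 14 15 16 17 18 19 20 21
G :  0  1  0  1  0  1  0  1  0  1  0  1  0  1  0  1  0  1  0  1  0  1
G_A(21) = 1.
Stack B, S = {4, 6, 8}:
G(0) = 0
G(1) = mex{} = 0
G(2) = mex{} = 0
G(3) = mex{} = 0
G(4) = mex{0} = 1
G(5) = mex{0} = 1
G(6) = mex{0,0} = 1
G(7) = mex{0,0} = 1
G(8) = mex{1,0,0} = 2
G(9) = mex{1,0,0} = 2
G(10) = mex{1,1,0} = 2
G(11) = mex{1,1,0} = 2
G(12) = mex{2,1,1} = 0
G(13) = mex{2,1,1} = 0
G(14) = mex{2,2,1} = 0
G(15) = mex{2,2,1} = 0
G(16) = mex{0,2,2} = 1
G(17) = mex{0,2,2} = 1
G(18) = mex{0,0,2} = 1
G(19) = mex{0,0,2} = 1
G(20) = mex{1,0,0} = 2
G(21) = mex{1,0,0} = 2
G_B(21) = 2.
Combined Grundy value = 1 ⊕ 2 = 3.

3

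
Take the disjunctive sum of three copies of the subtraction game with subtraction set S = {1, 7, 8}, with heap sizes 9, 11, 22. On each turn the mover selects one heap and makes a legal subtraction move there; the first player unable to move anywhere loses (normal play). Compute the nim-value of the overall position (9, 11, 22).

1

All heaps use S = {1, 7, 8}:
n :  0  1  2  3  4  5  6  7  8  9 10 11 12 13 14 15 16 17 18 19 20 21 22
G :  0  1  0  1  0  1  0  1  2  3  2  3  2  3  2  0  1  0  1  0  1  0  1
Heap A: G(9) = 3.
Heap B: G(11) = 3.
Heap C: G(22) = 1.
Combined Grundy value = 3 ⊕ 3 ⊕ 1 = 1.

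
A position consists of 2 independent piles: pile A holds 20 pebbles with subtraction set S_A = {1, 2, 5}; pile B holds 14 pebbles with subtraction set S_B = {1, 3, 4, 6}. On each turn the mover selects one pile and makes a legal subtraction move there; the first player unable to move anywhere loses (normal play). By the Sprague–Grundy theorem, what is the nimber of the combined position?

2

Pile A, S = {1, 2, 5}:
G(0) = 0
G(1) = mex{0} = 1
G(2) = mex{1,0} = 2
G(3) = mex{2,1} = 0
G(4) = mex{0,2} = 1
G(5) = mex{1,0,0} = 2
G(6) = mex{2,1,1} = 0
G(7) = mex{0,2,2} = 1
G(8) = mex{1,0,0} = 2
G(9) = mex{2,1,1} = 0
G(10) = mex{0,2,2} = 1
G(11) = mex{1,0,0} = 2
G(12) = mex{2,1,1} = 0
G(13) = mex{0,2,2} = 1
G(14) = mex{1,0,0} = 2
G(15) = mex{2,1,1} = 0
G(16) = mex{0,2,2} = 1
G(17) = mex{1,0,0} = 2
G(18) = mex{2,1,1} = 0
G(19) = mex{0,2,2} = 1
G(20) = mex{1,0,0} = 2
G_A(20) = 2.
Pile B, S = {1, 3, 4, 6}:
G(0) = 0
G(1) = mex{0} = 1
G(2) = mex{1} = 0
G(3) = mex{0,0} = 1
G(4) = mex{1,1,0} = 2
G(5) = mex{2,0,1} = 3
G(6) = mex{3,1,0,0} = 2
G(7) = mex{2,2,1,1} = 0
G(8) = mex{0,3,2,0} = 1
G(9) = mex{1,2,3,1} = 0
G(10) = mex{0,0,2,2} = 1
G(11) = mex{1,1,0,3} = 2
G(12) = mex{2,0,1,2} = 3
G(13) = mex{3,1,0,0} = 2
G(14) = mex{2,2,1,1} = 0
G_B(14) = 0.
Combined Grundy value = 2 ⊕ 0 = 2.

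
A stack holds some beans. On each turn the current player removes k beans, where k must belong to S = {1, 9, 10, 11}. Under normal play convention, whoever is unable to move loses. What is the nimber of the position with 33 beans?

G(0) = 0
G(1) = mex{0} = 1
G(2) = mex{1} = 0
G(3) = mex{0} = 1
G(4) = mex{1} = 0
G(5) = mex{0} = 1
G(6) = mex{1} = 0
G(7) = mex{0} = 1
G(8) = mex{1} = 0
G(9) = mex{0,0} = 1
G(10) = mex{1,1,0} = 2
G(11) = mex{2,0,1,0} = 3
G(12) = mex{3,1,0,1} = 2
G(13) = mex{2,0,1,0} = 3
G(14) = mex{3,1,0,1} = 2
G(15) = mex{2,0,1,0} = 3
G(16) = mex{3,1,0,1} = 2
G(17) = mex{2,0,1,0} = 3
G(18) = mex{3,1,0,1} = 2
G(19) = mex{2,2,1,0} = 3
G(20) = mex{3,3,2,1} = 0
G(21) = mex{0,2,3,2} = 1
G(22) = mex{1,3,2,3} = 0
G(23) = mex{0,2,3,2} = 1
G(24) = mex{1,3,2,3} = 0
G(25) = mex{0,2,3,2} = 1
G(26) = mex{1,3,2,3} = 0
G(27) = mex{0,2,3,2} = 1
G(28) = mex{1,3,2,3} = 0
G(29) = mex{0,0,3,2} = 1
G(30) = mex{1,1,0,3} = 2
G(31) = mex{2,0,1,0} = 3
G(32) = mex{3,1,0,1} = 2
G(33) = mex{2,0,1,0} = 3

3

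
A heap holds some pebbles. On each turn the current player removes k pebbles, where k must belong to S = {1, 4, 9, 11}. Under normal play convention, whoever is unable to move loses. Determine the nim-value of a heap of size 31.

1

G(0) = 0
G(1) = mex{0} = 1
G(2) = mex{1} = 0
G(3) = mex{0} = 1
G(4) = mex{1,0} = 2
G(5) = mex{2,1} = 0
G(6) = mex{0,0} = 1
G(7) = mex{1,1} = 0
G(8) = mex{0,2} = 1
G(9) = mex{1,0,0} = 2
G(10) = mex{2,1,1} = 0
G(11) = mex{0,0,0,0} = 1
G(12) = mex{1,1,1,1} = 0
G(13) = mex{0,2,2,0} = 1
G(14) = mex{1,0,0,1} = 2
G(15) = mex{2,1,1,2} = 0
G(16) = mex{0,0,0,0} = 1
G(17) = mex{1,1,1,1} = 0
G(18) = mex{0,2,2,0} = 1
G(19) = mex{1,0,0,1} = 2
G(20) = mex{2,1,1,2} = 0
G(21) = mex{0,0,0,0} = 1
G(22) = mex{1,1,1,1} = 0
G(23) = mex{0,2,2,0} = 1
G(24) = mex{1,0,0,1} = 2
G(25) = mex{2,1,1,2} = 0
G(26) = mex{0,0,0,0} = 1
G(27) = mex{1,1,1,1} = 0
G(28) = mex{0,2,2,0} = 1
G(29) = mex{1,0,0,1} = 2
G(30) = mex{2,1,1,2} = 0
G(31) = mex{0,0,0,0} = 1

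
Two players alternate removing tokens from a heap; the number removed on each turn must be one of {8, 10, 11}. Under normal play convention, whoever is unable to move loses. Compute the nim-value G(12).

1

n :  0  1  2  3  4  5  6  7  8  9 10 11 12
G :  0  0  0  0  0  0  0  0  1  1  1  1  1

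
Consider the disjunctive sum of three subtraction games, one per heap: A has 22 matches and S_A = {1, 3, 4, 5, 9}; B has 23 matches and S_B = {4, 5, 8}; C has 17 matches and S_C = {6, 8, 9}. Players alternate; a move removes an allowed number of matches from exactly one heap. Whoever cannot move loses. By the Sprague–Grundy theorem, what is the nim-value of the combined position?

0

Heap A, S = {1, 3, 4, 5, 9}:
G(0) = 0
G(1) = mex{0} = 1
G(2) = mex{1} = 0
G(3) = mex{0,0} = 1
G(4) = mex{1,1,0} = 2
G(5) = mex{2,0,1,0} = 3
G(6) = mex{3,1,0,1} = 2
G(7) = mex{2,2,1,0} = 3
G(8) = mex{3,3,2,1} = 0
G(9) = mex{0,2,3,2,0} = 1
G(10) = mex{1,3,2,3,1} = 0
G(11) = mex{0,0,3,2,0} = 1
G(12) = mex{1,1,0,3,1} = 2
G(13) = mex{2,0,1,0,2} = 3
G(14) = mex{3,1,0,1,3} = 2
G(15) = mex{2,2,1,0,2} = 3
G(16) = mex{3,3,2,1,3} = 0
G(17) = mex{0,2,3,2,0} = 1
G(18) = mex{1,3,2,3,1} = 0
G(19) = mex{0,0,3,2,0} = 1
G(20) = mex{1,1,0,3,1} = 2
G(21) = mex{2,0,1,0,2} = 3
G(22) = mex{3,1,0,1,3} = 2
G_A(22) = 2.
Heap B, S = {4, 5, 8}:
G(0) = 0
G(1) = mex{} = 0
G(2) = mex{} = 0
G(3) = mex{} = 0
G(4) = mex{0} = 1
G(5) = mex{0,0} = 1
G(6) = mex{0,0} = 1
G(7) = mex{0,0} = 1
G(8) = mex{1,0,0} = 2
G(9) = mex{1,1,0} = 2
G(10) = mex{1,1,0} = 2
G(11) = mex{1,1,0} = 2
G(12) = mex{2,1,1} = 0
G(13) = mex{2,2,1} = 0
G(14) = mex{2,2,1} = 0
G(15) = mex{2,2,1} = 0
G(16) = mex{0,2,2} = 1
G(17) = mex{0,0,2} = 1
G(18) = mex{0,0,2} = 1
G(19) = mex{0,0,2} = 1
G(20) = mex{1,0,0} = 2
G(21) = mex{1,1,0} = 2
G(22) = mex{1,1,0} = 2
G(23) = mex{1,1,0} = 2
G_B(23) = 2.
Heap C, S = {6, 8, 9}:
G(0) = 0
G(1) = mex{} = 0
G(2) = mex{} = 0
G(3) = mex{} = 0
G(4) = mex{} = 0
G(5) = mex{} = 0
G(6) = mex{0} = 1
G(7) = mex{0} = 1
G(8) = mex{0,0} = 1
G(9) = mex{0,0,0} = 1
G(10) = mex{0,0,0} = 1
G(11) = mex{0,0,0} = 1
G(12) = mex{1,0,0} = 2
G(13) = mex{1,0,0} = 2
G(14) = mex{1,1,0} = 2
G(15) = mex{1,1,1} = 0
G(16) = mex{1,1,1} = 0
G(17) = mex{1,1,1} = 0
G_C(17) = 0.
Combined Grundy value = 2 ⊕ 2 ⊕ 0 = 0.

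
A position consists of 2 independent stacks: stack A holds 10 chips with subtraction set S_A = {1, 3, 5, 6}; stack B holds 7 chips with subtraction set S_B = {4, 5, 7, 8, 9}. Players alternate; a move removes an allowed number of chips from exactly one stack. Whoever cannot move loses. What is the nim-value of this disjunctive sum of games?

3

Stack A, S = {1, 3, 5, 6}:
G(0) = 0
G(1) = mex{0} = 1
G(2) = mex{1} = 0
G(3) = mex{0,0} = 1
G(4) = mex{1,1} = 0
G(5) = mex{0,0,0} = 1
G(6) = mex{1,1,1,0} = 2
G(7) = mex{2,0,0,1} = 3
G(8) = mex{3,1,1,0} = 2
G(9) = mex{2,2,0,1} = 3
G(10) = mex{3,3,1,0} = 2
G_A(10) = 2.
Stack B, S = {4, 5, 7, 8, 9}:
G(0) = 0
G(1) = mex{} = 0
G(2) = mex{} = 0
G(3) = mex{} = 0
G(4) = mex{0} = 1
G(5) = mex{0,0} = 1
G(6) = mex{0,0} = 1
G(7) = mex{0,0,0} = 1
G_B(7) = 1.
Combined Grundy value = 2 ⊕ 1 = 3.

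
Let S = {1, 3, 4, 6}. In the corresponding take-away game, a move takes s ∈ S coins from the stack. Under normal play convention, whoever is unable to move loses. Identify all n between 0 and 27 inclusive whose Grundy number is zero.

G(0) = 0
G(1) = mex{0} = 1
G(2) = mex{1} = 0
G(3) = mex{0,0} = 1
G(4) = mex{1,1,0} = 2
G(5) = mex{2,0,1} = 3
G(6) = mex{3,1,0,0} = 2
G(7) = mex{2,2,1,1} = 0
G(8) = mex{0,3,2,0} = 1
G(9) = mex{1,2,3,1} = 0
G(10) = mex{0,0,2,2} = 1
G(11) = mex{1,1,0,3} = 2
G(12) = mex{2,0,1,2} = 3
G(13) = mex{3,1,0,0} = 2
G(14) = mex{2,2,1,1} = 0
G(15) = mex{0,3,2,0} = 1
G(16) = mex{1,2,3,1} = 0
G(17) = mex{0,0,2,2} = 1
G(18) = mex{1,1,0,3} = 2
G(19) = mex{2,0,1,2} = 3
G(20) = mex{3,1,0,0} = 2
G(21) = mex{2,2,1,1} = 0
G(22) = mex{0,3,2,0} = 1
G(23) = mex{1,2,3,1} = 0
G(24) = mex{0,0,2,2} = 1
G(25) = mex{1,1,0,3} = 2
G(26) = mex{2,0,1,2} = 3
G(27) = mex{3,1,0,0} = 2
P-positions are exactly the n with G(n) = 0.

0, 2, 7, 9, 14, 16, 21, 23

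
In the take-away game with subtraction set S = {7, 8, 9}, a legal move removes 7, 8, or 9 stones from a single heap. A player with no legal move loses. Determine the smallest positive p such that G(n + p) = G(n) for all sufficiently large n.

16

G(0) = 0
G(1) = mex{} = 0
G(2) = mex{} = 0
G(3) = mex{} = 0
G(4) = mex{} = 0
G(5) = mex{} = 0
G(6) = mex{} = 0
G(7) = mex{0} = 1
G(8) = mex{0,0} = 1
G(9) = mex{0,0,0} = 1
G(10) = mex{0,0,0} = 1
G(11) = mex{0,0,0} = 1
G(12) = mex{0,0,0} = 1
G(13) = mex{0,0,0} = 1
G(14) = mex{1,0,0} = 2
G(15) = mex{1,1,0} = 2
G(16) = mex{1,1,1} = 0
G(17) = mex{1,1,1} = 0
G(18) = mex{1,1,1} = 0
G(19) = mex{1,1,1} = 0
G(20) = mex{1,1,1} = 0
G(21) = mex{2,1,1} = 0
G(22) = mex{2,2,1} = 0
G(23) = mex{0,2,2} = 1
G(24) = mex{0,0,2} = 1
G(25) = mex{0,0,0} = 1
G(26) = mex{0,0,0} = 1
G(27) = mex{0,0,0} = 1
G(28) = mex{0,0,0} = 1
G(29) = mex{0,0,0} = 1
G(30) = mex{1,0,0} = 2
G(31) = mex{1,1,0} = 2
G(32) = mex{1,1,1} = 0
G(33) = mex{1,1,1} = 0
G(n+16) = G(n) holds for n = 0,…,8 (a full window of length max(S) = 9), so the sequence is purely periodic with period 16.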